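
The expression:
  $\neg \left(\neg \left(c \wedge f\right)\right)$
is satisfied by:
  {c: True, f: True}


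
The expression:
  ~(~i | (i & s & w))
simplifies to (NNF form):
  i & (~s | ~w)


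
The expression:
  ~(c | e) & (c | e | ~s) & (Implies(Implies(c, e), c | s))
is never true.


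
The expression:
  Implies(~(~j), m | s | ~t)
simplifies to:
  m | s | ~j | ~t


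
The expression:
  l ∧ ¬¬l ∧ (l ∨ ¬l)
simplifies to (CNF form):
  l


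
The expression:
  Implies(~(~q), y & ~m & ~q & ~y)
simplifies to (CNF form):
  ~q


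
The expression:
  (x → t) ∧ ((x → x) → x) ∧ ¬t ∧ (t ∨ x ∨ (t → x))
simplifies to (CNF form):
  False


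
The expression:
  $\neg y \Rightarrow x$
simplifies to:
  $x \vee y$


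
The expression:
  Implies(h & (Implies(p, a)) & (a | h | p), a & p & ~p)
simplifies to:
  ~h | (p & ~a)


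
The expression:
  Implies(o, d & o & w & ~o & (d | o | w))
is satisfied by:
  {o: False}


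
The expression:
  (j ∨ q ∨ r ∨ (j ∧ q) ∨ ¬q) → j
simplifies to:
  j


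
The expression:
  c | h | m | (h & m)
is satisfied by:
  {c: True, m: True, h: True}
  {c: True, m: True, h: False}
  {c: True, h: True, m: False}
  {c: True, h: False, m: False}
  {m: True, h: True, c: False}
  {m: True, h: False, c: False}
  {h: True, m: False, c: False}


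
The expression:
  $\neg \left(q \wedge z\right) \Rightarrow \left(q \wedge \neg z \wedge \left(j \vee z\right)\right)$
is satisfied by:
  {z: True, j: True, q: True}
  {z: True, q: True, j: False}
  {j: True, q: True, z: False}


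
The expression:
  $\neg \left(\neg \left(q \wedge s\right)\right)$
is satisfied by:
  {s: True, q: True}


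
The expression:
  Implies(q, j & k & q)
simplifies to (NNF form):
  ~q | (j & k)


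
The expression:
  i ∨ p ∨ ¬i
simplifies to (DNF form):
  True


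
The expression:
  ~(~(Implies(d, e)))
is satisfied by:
  {e: True, d: False}
  {d: False, e: False}
  {d: True, e: True}


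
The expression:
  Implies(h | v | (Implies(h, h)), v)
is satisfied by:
  {v: True}


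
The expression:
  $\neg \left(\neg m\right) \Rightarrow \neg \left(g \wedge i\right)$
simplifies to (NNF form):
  $\neg g \vee \neg i \vee \neg m$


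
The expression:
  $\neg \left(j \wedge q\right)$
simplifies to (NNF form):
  $\neg j \vee \neg q$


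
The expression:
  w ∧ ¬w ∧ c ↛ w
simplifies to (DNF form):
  False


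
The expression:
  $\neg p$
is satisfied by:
  {p: False}


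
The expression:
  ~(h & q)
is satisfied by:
  {h: False, q: False}
  {q: True, h: False}
  {h: True, q: False}


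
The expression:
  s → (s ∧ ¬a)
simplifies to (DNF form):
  ¬a ∨ ¬s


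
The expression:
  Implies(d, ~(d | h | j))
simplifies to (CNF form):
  ~d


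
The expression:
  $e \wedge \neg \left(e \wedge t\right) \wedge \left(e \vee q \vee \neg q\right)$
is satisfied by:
  {e: True, t: False}


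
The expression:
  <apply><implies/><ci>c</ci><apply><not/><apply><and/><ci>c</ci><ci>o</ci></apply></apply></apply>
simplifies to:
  <apply><or/><apply><not/><ci>c</ci></apply><apply><not/><ci>o</ci></apply></apply>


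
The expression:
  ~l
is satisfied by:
  {l: False}


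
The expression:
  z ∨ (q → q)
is always true.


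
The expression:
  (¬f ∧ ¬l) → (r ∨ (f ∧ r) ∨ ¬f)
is always true.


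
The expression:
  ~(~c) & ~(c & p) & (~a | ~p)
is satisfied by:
  {c: True, p: False}


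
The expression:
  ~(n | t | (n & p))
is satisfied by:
  {n: False, t: False}


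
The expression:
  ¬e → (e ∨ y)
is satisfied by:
  {y: True, e: True}
  {y: True, e: False}
  {e: True, y: False}


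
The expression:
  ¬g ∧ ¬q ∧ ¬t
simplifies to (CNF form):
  ¬g ∧ ¬q ∧ ¬t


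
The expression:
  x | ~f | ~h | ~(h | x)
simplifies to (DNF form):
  x | ~f | ~h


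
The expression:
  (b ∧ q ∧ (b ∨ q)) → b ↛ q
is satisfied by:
  {q: False, b: False}
  {b: True, q: False}
  {q: True, b: False}


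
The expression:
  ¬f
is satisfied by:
  {f: False}


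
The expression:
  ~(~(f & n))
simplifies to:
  f & n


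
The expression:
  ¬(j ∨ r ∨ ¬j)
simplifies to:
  False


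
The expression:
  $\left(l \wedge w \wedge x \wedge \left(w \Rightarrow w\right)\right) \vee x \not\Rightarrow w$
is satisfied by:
  {l: True, x: True, w: False}
  {x: True, w: False, l: False}
  {l: True, w: True, x: True}


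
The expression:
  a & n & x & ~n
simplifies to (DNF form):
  False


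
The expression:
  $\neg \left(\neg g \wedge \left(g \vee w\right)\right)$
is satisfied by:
  {g: True, w: False}
  {w: False, g: False}
  {w: True, g: True}


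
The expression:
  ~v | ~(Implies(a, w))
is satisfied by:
  {a: True, w: False, v: False}
  {w: False, v: False, a: False}
  {a: True, w: True, v: False}
  {w: True, a: False, v: False}
  {v: True, a: True, w: False}


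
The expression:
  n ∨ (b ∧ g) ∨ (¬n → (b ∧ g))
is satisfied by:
  {n: True, b: True, g: True}
  {n: True, b: True, g: False}
  {n: True, g: True, b: False}
  {n: True, g: False, b: False}
  {b: True, g: True, n: False}


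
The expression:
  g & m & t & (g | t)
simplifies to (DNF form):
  g & m & t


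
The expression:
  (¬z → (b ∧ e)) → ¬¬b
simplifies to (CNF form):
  b ∨ ¬z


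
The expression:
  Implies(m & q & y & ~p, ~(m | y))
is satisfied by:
  {p: True, m: False, q: False, y: False}
  {p: False, m: False, q: False, y: False}
  {y: True, p: True, m: False, q: False}
  {y: True, p: False, m: False, q: False}
  {p: True, q: True, y: False, m: False}
  {q: True, y: False, m: False, p: False}
  {y: True, q: True, p: True, m: False}
  {y: True, q: True, p: False, m: False}
  {p: True, m: True, y: False, q: False}
  {m: True, y: False, q: False, p: False}
  {p: True, y: True, m: True, q: False}
  {y: True, m: True, p: False, q: False}
  {p: True, q: True, m: True, y: False}
  {q: True, m: True, y: False, p: False}
  {y: True, q: True, m: True, p: True}


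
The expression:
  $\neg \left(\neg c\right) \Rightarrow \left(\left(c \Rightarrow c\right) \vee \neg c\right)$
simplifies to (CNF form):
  $\text{True}$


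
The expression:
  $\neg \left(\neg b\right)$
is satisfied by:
  {b: True}


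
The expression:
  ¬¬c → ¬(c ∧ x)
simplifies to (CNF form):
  ¬c ∨ ¬x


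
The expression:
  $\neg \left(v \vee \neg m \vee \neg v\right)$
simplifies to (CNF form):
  $\text{False}$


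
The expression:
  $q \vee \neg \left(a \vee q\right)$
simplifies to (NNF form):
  $q \vee \neg a$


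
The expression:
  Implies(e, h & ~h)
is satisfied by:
  {e: False}


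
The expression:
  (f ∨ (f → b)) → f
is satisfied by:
  {f: True}


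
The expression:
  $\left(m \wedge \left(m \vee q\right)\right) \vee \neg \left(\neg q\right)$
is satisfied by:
  {q: True, m: True}
  {q: True, m: False}
  {m: True, q: False}


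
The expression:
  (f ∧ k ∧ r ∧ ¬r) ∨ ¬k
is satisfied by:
  {k: False}


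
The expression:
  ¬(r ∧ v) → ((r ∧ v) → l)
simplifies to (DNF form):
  True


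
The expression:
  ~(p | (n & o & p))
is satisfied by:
  {p: False}


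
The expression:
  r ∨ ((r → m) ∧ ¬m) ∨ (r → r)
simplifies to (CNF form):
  True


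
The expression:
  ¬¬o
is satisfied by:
  {o: True}


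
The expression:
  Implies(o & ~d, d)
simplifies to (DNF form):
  d | ~o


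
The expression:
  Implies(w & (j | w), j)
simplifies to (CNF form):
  j | ~w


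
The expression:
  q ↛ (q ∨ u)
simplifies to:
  False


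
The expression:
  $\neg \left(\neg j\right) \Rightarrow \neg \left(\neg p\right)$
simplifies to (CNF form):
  $p \vee \neg j$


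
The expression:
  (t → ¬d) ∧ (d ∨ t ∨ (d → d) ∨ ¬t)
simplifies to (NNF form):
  ¬d ∨ ¬t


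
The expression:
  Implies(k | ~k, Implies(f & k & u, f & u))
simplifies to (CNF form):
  True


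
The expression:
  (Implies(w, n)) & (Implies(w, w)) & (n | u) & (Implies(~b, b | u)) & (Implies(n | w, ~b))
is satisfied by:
  {u: True, b: False, w: False, n: False}
  {n: True, u: True, b: False, w: False}
  {n: True, w: True, u: True, b: False}
  {u: True, b: True, w: False, n: False}


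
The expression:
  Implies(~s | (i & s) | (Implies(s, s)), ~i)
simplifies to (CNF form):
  ~i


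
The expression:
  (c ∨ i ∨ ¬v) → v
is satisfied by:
  {v: True}


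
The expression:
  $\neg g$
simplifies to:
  $\neg g$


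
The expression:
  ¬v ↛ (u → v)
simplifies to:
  u ∧ ¬v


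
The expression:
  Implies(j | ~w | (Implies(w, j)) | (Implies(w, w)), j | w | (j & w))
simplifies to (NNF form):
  j | w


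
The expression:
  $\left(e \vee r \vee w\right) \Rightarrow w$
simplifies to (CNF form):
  $\left(w \vee \neg e\right) \wedge \left(w \vee \neg r\right)$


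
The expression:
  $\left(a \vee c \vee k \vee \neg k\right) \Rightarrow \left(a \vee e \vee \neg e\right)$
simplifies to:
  $\text{True}$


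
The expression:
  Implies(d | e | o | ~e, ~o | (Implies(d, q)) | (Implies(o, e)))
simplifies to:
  e | q | ~d | ~o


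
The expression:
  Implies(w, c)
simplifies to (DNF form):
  c | ~w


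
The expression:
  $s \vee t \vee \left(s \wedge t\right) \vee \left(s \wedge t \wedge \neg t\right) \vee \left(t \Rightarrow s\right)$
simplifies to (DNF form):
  $\text{True}$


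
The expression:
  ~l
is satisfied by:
  {l: False}


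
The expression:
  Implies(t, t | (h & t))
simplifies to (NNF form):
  True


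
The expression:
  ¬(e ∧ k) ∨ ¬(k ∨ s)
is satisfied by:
  {k: False, e: False}
  {e: True, k: False}
  {k: True, e: False}


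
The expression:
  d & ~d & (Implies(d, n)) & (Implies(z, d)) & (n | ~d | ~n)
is never true.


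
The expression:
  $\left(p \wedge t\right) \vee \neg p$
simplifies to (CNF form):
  $t \vee \neg p$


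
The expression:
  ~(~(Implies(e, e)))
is always true.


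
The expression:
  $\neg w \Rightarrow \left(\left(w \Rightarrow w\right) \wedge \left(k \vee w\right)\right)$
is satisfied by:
  {k: True, w: True}
  {k: True, w: False}
  {w: True, k: False}


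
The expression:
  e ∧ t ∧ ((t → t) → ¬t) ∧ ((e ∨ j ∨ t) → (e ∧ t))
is never true.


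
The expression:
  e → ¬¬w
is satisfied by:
  {w: True, e: False}
  {e: False, w: False}
  {e: True, w: True}


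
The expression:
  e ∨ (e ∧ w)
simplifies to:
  e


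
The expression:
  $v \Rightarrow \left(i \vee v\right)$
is always true.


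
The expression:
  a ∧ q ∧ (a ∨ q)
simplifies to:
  a ∧ q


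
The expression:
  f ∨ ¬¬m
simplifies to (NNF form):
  f ∨ m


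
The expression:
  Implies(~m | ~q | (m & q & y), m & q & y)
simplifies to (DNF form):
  m & q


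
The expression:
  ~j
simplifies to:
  ~j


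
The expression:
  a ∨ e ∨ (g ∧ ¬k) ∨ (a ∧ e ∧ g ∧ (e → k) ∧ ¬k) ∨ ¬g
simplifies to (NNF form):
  a ∨ e ∨ ¬g ∨ ¬k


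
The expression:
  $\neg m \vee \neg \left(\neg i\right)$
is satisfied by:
  {i: True, m: False}
  {m: False, i: False}
  {m: True, i: True}


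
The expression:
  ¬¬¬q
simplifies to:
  ¬q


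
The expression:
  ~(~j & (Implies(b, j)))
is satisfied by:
  {b: True, j: True}
  {b: True, j: False}
  {j: True, b: False}


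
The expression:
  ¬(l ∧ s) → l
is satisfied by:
  {l: True}


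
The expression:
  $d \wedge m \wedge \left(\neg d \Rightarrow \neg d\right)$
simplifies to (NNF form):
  $d \wedge m$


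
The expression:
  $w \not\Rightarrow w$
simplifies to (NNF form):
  $\text{False}$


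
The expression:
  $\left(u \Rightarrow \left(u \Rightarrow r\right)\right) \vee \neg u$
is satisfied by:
  {r: True, u: False}
  {u: False, r: False}
  {u: True, r: True}


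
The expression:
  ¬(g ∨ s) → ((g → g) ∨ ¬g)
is always true.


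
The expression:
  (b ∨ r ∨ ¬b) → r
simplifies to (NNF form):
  r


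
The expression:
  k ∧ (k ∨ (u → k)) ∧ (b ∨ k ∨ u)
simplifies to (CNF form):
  k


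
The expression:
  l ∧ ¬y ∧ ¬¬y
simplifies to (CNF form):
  False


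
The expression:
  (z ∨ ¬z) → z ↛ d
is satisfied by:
  {z: True, d: False}


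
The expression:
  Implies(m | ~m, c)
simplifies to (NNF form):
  c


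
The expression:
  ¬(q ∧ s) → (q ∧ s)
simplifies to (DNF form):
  q ∧ s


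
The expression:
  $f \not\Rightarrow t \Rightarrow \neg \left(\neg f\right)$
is always true.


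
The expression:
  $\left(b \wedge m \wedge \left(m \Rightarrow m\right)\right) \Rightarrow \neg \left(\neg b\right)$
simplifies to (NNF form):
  $\text{True}$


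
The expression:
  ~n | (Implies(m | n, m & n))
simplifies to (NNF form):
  m | ~n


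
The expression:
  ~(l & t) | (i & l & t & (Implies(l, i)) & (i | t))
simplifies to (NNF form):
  i | ~l | ~t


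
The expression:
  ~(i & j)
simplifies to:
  ~i | ~j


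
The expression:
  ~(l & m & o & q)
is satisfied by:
  {l: False, m: False, q: False, o: False}
  {o: True, l: False, m: False, q: False}
  {q: True, l: False, m: False, o: False}
  {o: True, q: True, l: False, m: False}
  {m: True, o: False, l: False, q: False}
  {o: True, m: True, l: False, q: False}
  {q: True, m: True, o: False, l: False}
  {o: True, q: True, m: True, l: False}
  {l: True, q: False, m: False, o: False}
  {o: True, l: True, q: False, m: False}
  {q: True, l: True, o: False, m: False}
  {o: True, q: True, l: True, m: False}
  {m: True, l: True, q: False, o: False}
  {o: True, m: True, l: True, q: False}
  {q: True, m: True, l: True, o: False}


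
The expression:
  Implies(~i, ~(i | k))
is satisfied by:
  {i: True, k: False}
  {k: False, i: False}
  {k: True, i: True}


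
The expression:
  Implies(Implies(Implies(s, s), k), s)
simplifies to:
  s | ~k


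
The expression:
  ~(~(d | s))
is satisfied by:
  {d: True, s: True}
  {d: True, s: False}
  {s: True, d: False}


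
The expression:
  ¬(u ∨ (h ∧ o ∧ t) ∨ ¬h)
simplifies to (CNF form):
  h ∧ ¬u ∧ (¬o ∨ ¬t)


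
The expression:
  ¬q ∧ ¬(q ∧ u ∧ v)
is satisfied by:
  {q: False}


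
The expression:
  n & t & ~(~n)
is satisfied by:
  {t: True, n: True}


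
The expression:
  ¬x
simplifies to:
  ¬x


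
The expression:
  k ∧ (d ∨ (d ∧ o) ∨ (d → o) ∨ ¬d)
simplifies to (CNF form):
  k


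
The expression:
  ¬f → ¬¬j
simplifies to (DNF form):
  f ∨ j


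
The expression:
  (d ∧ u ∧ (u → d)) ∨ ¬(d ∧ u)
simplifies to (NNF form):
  True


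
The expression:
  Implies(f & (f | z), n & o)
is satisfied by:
  {n: True, o: True, f: False}
  {n: True, o: False, f: False}
  {o: True, n: False, f: False}
  {n: False, o: False, f: False}
  {f: True, n: True, o: True}


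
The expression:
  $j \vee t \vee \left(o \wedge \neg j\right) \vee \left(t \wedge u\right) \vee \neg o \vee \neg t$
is always true.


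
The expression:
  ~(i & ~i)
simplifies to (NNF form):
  True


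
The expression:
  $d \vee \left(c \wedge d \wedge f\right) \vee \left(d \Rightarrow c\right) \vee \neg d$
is always true.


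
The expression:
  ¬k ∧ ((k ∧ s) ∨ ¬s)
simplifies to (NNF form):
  ¬k ∧ ¬s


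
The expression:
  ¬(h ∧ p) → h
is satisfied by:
  {h: True}


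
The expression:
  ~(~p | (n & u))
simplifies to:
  p & (~n | ~u)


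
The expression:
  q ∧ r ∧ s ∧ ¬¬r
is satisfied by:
  {r: True, s: True, q: True}


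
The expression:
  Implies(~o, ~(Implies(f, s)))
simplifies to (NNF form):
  o | (f & ~s)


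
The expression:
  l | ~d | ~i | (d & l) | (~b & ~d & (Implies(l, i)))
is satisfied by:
  {l: True, d: False, i: False}
  {l: False, d: False, i: False}
  {i: True, l: True, d: False}
  {i: True, l: False, d: False}
  {d: True, l: True, i: False}
  {d: True, l: False, i: False}
  {d: True, i: True, l: True}


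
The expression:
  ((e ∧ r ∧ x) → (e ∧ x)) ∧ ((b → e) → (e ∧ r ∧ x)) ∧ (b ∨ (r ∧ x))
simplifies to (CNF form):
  (b ∨ e) ∧ (r ∨ ¬e) ∧ (x ∨ ¬e)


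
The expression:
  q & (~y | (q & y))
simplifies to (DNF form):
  q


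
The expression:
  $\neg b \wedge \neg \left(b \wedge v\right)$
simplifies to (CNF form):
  $\neg b$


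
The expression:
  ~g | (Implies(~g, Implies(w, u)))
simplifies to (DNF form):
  True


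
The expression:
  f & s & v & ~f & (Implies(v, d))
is never true.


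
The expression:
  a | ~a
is always true.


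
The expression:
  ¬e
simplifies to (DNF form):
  ¬e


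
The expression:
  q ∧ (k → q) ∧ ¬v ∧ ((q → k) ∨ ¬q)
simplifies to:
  k ∧ q ∧ ¬v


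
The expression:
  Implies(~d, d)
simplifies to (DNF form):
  d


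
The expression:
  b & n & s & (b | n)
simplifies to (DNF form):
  b & n & s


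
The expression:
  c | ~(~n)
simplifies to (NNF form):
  c | n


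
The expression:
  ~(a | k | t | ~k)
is never true.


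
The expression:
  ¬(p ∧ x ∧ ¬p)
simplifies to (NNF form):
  True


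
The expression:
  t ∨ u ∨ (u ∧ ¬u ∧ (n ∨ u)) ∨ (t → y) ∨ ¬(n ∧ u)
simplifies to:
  True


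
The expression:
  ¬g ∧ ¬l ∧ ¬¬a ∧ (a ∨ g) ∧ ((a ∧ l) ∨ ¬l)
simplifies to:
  a ∧ ¬g ∧ ¬l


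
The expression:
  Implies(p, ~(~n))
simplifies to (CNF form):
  n | ~p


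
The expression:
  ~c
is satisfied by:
  {c: False}


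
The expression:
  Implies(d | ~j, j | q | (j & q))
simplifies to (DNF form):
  j | q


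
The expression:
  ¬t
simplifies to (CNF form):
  ¬t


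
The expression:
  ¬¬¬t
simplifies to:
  ¬t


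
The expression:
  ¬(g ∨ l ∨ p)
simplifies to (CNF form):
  ¬g ∧ ¬l ∧ ¬p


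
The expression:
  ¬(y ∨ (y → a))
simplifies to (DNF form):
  False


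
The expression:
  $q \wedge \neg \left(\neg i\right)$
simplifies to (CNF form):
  $i \wedge q$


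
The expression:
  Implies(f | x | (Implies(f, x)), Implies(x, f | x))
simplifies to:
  True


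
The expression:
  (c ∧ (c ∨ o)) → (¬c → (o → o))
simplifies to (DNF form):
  True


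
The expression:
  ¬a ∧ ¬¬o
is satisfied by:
  {o: True, a: False}


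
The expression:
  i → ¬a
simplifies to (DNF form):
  ¬a ∨ ¬i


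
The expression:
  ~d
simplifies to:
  ~d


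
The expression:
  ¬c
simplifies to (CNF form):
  ¬c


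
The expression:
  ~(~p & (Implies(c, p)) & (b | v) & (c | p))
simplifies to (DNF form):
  True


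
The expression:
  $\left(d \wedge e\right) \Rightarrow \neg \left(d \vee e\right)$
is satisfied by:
  {e: False, d: False}
  {d: True, e: False}
  {e: True, d: False}


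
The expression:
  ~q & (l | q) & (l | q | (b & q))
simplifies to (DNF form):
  l & ~q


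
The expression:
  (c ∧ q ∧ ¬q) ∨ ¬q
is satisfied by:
  {q: False}


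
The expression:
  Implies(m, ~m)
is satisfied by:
  {m: False}


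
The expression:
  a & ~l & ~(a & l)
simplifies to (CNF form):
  a & ~l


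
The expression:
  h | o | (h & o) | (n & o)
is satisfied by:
  {o: True, h: True}
  {o: True, h: False}
  {h: True, o: False}


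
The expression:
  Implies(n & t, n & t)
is always true.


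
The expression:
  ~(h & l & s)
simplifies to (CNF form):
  ~h | ~l | ~s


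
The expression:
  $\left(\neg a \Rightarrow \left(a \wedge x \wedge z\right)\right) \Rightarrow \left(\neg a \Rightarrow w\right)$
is always true.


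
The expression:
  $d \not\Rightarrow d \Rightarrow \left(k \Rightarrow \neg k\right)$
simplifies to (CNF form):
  $\text{True}$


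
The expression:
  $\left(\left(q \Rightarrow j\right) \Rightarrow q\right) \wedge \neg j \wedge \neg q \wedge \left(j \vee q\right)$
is never true.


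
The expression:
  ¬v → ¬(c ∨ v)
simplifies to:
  v ∨ ¬c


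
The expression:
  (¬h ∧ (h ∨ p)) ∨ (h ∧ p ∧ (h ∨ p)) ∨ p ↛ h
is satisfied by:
  {p: True}


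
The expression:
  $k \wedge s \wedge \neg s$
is never true.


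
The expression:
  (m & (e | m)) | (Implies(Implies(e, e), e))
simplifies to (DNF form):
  e | m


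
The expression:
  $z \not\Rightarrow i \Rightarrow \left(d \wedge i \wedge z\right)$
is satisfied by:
  {i: True, z: False}
  {z: False, i: False}
  {z: True, i: True}


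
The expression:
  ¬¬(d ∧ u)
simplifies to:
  d ∧ u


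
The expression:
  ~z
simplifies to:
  ~z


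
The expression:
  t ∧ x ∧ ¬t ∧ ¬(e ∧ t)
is never true.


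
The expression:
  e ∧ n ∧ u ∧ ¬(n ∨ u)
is never true.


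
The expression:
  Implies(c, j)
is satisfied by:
  {j: True, c: False}
  {c: False, j: False}
  {c: True, j: True}


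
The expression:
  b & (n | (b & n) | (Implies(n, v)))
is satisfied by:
  {b: True}


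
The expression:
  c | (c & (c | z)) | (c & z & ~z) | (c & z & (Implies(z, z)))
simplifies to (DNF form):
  c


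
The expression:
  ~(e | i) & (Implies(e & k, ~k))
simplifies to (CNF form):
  ~e & ~i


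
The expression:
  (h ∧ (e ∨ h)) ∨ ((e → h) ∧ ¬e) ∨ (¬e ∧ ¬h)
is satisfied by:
  {h: True, e: False}
  {e: False, h: False}
  {e: True, h: True}


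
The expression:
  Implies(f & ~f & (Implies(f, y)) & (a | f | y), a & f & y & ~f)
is always true.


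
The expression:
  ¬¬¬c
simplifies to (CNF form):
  ¬c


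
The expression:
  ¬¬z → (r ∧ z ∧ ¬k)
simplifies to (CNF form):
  (r ∨ ¬z) ∧ (¬k ∨ ¬z)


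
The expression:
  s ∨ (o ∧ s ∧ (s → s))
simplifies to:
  s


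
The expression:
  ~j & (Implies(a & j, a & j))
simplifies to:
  ~j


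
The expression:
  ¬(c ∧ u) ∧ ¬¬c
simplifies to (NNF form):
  c ∧ ¬u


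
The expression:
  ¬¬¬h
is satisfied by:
  {h: False}


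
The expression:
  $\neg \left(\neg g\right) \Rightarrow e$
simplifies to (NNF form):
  $e \vee \neg g$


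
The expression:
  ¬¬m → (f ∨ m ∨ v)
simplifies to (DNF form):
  True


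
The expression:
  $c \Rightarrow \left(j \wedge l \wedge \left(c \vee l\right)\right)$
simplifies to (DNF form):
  $\left(j \wedge l\right) \vee \neg c$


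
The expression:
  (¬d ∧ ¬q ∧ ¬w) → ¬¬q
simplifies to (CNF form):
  d ∨ q ∨ w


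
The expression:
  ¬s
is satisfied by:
  {s: False}


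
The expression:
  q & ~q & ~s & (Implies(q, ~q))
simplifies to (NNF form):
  False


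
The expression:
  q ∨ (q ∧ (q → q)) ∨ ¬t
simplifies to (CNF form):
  q ∨ ¬t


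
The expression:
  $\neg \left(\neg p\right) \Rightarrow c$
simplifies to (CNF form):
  $c \vee \neg p$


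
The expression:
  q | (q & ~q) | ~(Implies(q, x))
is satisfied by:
  {q: True}


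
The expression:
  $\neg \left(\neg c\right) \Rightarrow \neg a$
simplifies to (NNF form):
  $\neg a \vee \neg c$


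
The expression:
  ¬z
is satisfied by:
  {z: False}


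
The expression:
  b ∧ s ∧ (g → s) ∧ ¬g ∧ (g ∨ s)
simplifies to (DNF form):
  b ∧ s ∧ ¬g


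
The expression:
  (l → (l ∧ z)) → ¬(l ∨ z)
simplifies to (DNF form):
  ¬z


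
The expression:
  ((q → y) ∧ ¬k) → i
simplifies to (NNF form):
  i ∨ k ∨ (q ∧ ¬y)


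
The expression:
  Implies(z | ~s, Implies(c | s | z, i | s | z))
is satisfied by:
  {i: True, s: True, z: True, c: False}
  {i: True, s: True, c: False, z: False}
  {i: True, z: True, c: False, s: False}
  {i: True, c: False, z: False, s: False}
  {s: True, z: True, c: False, i: False}
  {s: True, c: False, z: False, i: False}
  {z: True, s: False, c: False, i: False}
  {s: False, c: False, z: False, i: False}
  {s: True, i: True, c: True, z: True}
  {s: True, i: True, c: True, z: False}
  {i: True, c: True, z: True, s: False}
  {i: True, c: True, s: False, z: False}
  {z: True, c: True, s: True, i: False}
  {c: True, s: True, i: False, z: False}
  {c: True, z: True, i: False, s: False}


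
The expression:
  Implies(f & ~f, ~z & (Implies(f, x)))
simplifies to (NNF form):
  True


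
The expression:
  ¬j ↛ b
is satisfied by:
  {b: True, j: False}
  {j: False, b: False}
  {j: True, b: True}


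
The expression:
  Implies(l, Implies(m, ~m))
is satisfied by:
  {l: False, m: False}
  {m: True, l: False}
  {l: True, m: False}


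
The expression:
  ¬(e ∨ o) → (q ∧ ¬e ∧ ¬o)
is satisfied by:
  {q: True, e: True, o: True}
  {q: True, e: True, o: False}
  {q: True, o: True, e: False}
  {q: True, o: False, e: False}
  {e: True, o: True, q: False}
  {e: True, o: False, q: False}
  {o: True, e: False, q: False}


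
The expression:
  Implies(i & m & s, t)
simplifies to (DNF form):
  t | ~i | ~m | ~s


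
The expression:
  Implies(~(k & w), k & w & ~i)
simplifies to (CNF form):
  k & w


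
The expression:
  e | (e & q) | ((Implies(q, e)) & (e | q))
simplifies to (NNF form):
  e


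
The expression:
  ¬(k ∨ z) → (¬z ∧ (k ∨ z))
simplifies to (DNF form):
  k ∨ z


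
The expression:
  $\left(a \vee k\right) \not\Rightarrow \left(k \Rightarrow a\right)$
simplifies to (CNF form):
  $k \wedge \neg a$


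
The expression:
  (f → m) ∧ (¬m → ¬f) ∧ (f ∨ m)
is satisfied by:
  {m: True}


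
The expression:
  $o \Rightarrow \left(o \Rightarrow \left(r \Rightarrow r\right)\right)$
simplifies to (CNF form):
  $\text{True}$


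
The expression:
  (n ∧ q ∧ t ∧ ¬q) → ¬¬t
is always true.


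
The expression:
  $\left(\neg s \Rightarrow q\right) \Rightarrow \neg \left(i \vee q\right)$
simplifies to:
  $\neg q \wedge \left(\neg i \vee \neg s\right)$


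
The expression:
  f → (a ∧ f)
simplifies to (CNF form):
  a ∨ ¬f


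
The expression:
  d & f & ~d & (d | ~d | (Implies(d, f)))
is never true.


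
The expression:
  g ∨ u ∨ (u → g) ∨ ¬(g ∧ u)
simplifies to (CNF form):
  True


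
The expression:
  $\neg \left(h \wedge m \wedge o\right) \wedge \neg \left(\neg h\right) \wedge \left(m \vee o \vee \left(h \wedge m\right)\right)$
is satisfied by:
  {h: True, o: True, m: False}
  {h: True, m: True, o: False}


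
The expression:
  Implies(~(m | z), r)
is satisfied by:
  {r: True, z: True, m: True}
  {r: True, z: True, m: False}
  {r: True, m: True, z: False}
  {r: True, m: False, z: False}
  {z: True, m: True, r: False}
  {z: True, m: False, r: False}
  {m: True, z: False, r: False}


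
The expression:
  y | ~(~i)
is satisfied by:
  {i: True, y: True}
  {i: True, y: False}
  {y: True, i: False}


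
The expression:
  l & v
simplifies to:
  l & v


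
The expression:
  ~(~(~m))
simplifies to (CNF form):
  ~m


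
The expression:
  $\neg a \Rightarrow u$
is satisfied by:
  {a: True, u: True}
  {a: True, u: False}
  {u: True, a: False}


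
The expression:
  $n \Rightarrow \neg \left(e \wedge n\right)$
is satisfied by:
  {e: False, n: False}
  {n: True, e: False}
  {e: True, n: False}


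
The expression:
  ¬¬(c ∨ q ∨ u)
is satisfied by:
  {q: True, c: True, u: True}
  {q: True, c: True, u: False}
  {q: True, u: True, c: False}
  {q: True, u: False, c: False}
  {c: True, u: True, q: False}
  {c: True, u: False, q: False}
  {u: True, c: False, q: False}


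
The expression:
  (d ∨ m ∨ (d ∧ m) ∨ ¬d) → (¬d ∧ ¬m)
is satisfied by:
  {d: False, m: False}


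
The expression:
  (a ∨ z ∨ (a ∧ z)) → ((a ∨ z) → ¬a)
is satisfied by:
  {a: False}


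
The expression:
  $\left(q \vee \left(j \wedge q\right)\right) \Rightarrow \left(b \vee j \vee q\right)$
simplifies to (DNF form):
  $\text{True}$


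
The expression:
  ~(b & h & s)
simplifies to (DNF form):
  ~b | ~h | ~s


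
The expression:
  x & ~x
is never true.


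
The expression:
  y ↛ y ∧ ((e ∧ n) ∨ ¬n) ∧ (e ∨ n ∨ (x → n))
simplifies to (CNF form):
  False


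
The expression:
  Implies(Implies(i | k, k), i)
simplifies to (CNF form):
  i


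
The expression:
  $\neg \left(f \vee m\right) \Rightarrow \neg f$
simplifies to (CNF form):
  $\text{True}$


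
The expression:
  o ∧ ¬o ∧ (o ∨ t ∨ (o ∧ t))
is never true.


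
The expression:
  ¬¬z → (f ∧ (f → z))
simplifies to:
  f ∨ ¬z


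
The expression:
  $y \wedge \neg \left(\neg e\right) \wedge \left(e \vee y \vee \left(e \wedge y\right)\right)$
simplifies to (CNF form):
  $e \wedge y$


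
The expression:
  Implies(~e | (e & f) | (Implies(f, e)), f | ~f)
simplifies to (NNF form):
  True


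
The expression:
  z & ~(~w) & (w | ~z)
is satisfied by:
  {z: True, w: True}


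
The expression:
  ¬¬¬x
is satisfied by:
  {x: False}


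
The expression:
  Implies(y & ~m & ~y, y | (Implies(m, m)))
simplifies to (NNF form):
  True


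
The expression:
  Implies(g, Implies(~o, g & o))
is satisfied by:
  {o: True, g: False}
  {g: False, o: False}
  {g: True, o: True}


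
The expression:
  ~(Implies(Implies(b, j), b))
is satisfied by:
  {b: False}


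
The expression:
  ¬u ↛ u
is always true.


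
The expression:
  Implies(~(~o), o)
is always true.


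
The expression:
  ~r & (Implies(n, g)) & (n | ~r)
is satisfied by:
  {g: True, r: False, n: False}
  {r: False, n: False, g: False}
  {n: True, g: True, r: False}


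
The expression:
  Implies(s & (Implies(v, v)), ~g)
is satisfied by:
  {s: False, g: False}
  {g: True, s: False}
  {s: True, g: False}


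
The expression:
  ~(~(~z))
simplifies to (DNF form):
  ~z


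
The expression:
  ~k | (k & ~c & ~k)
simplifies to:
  ~k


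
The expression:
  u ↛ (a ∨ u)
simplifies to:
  False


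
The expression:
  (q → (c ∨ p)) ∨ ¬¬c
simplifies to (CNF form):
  c ∨ p ∨ ¬q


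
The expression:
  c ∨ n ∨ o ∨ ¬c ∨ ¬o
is always true.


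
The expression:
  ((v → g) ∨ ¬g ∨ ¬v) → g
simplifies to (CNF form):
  g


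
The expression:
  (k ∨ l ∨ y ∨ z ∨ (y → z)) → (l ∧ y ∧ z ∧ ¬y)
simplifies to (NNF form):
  False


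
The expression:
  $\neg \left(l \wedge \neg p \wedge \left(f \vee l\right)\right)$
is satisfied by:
  {p: True, l: False}
  {l: False, p: False}
  {l: True, p: True}


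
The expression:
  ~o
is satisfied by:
  {o: False}


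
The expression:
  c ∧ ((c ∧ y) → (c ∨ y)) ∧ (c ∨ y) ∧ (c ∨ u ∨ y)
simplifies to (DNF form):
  c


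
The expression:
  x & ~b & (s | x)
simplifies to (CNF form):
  x & ~b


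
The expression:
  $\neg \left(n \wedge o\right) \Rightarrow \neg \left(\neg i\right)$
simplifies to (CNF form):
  $\left(i \vee n\right) \wedge \left(i \vee o\right)$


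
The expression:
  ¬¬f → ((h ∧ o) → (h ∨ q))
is always true.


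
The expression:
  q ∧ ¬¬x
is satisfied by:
  {x: True, q: True}


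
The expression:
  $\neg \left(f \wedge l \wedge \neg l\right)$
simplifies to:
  $\text{True}$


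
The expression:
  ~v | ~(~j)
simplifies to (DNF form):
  j | ~v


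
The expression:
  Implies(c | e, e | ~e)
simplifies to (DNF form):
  True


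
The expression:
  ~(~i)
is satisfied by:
  {i: True}


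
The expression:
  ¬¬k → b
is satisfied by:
  {b: True, k: False}
  {k: False, b: False}
  {k: True, b: True}


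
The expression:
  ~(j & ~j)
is always true.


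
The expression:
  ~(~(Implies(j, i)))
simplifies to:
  i | ~j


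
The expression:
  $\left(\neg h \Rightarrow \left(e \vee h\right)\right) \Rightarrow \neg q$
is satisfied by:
  {e: False, q: False, h: False}
  {h: True, e: False, q: False}
  {e: True, h: False, q: False}
  {h: True, e: True, q: False}
  {q: True, h: False, e: False}


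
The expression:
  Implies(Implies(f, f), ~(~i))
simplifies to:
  i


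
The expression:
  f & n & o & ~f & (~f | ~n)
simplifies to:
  False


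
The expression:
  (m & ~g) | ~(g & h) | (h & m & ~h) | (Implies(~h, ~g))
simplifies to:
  True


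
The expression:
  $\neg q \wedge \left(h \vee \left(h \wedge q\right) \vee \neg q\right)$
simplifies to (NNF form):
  $\neg q$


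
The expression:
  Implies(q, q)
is always true.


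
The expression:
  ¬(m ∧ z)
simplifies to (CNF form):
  ¬m ∨ ¬z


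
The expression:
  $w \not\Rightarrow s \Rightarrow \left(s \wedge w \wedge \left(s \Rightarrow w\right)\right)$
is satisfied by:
  {s: True, w: False}
  {w: False, s: False}
  {w: True, s: True}


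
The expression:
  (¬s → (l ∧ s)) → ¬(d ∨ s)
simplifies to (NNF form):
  ¬s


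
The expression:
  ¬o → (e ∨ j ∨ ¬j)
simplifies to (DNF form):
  True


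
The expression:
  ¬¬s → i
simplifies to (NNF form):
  i ∨ ¬s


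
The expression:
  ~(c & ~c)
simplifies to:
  True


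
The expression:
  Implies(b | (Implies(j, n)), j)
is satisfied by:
  {j: True}


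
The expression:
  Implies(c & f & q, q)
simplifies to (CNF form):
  True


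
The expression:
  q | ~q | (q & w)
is always true.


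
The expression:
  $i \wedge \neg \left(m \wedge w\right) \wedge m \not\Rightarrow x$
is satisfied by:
  {m: True, i: True, x: False, w: False}


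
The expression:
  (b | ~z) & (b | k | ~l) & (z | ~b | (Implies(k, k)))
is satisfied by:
  {b: True, k: True, l: False, z: False}
  {b: True, l: False, z: False, k: False}
  {b: True, k: True, l: True, z: False}
  {b: True, l: True, z: False, k: False}
  {b: True, z: True, k: True, l: False}
  {b: True, z: True, l: False, k: False}
  {b: True, k: True, z: True, l: True}
  {b: True, z: True, l: True, k: False}
  {k: True, l: False, z: False, b: False}
  {k: False, l: False, z: False, b: False}
  {k: True, l: True, z: False, b: False}


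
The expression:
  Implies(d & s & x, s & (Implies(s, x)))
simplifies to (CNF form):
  True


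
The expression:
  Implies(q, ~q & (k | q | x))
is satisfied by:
  {q: False}


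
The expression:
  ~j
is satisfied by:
  {j: False}


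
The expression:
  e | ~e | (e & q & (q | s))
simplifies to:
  True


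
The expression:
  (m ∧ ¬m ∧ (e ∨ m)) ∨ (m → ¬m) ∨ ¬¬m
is always true.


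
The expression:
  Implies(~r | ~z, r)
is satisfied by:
  {r: True}


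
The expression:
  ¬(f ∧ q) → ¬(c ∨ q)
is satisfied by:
  {f: True, c: False, q: False}
  {f: False, c: False, q: False}
  {q: True, f: True, c: False}
  {q: True, c: True, f: True}


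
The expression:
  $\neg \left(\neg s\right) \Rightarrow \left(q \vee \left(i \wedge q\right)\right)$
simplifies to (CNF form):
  $q \vee \neg s$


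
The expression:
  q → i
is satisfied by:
  {i: True, q: False}
  {q: False, i: False}
  {q: True, i: True}


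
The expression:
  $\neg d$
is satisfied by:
  {d: False}


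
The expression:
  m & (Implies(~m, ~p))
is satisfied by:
  {m: True}


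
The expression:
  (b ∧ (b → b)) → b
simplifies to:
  True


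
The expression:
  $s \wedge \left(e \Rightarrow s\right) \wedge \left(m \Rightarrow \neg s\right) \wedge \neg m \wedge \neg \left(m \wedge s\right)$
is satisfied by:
  {s: True, m: False}


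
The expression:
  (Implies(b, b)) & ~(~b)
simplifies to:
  b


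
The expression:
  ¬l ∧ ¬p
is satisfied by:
  {p: False, l: False}


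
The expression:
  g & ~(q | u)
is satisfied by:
  {g: True, u: False, q: False}


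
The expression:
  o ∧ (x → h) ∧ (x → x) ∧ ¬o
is never true.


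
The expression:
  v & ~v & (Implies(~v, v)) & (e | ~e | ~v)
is never true.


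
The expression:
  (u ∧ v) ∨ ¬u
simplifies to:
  v ∨ ¬u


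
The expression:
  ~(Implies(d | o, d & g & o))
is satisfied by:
  {o: True, g: False, d: False}
  {d: True, o: True, g: False}
  {o: True, g: True, d: False}
  {d: True, g: False, o: False}
  {d: True, g: True, o: False}


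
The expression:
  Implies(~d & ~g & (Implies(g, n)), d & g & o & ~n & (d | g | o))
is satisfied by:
  {d: True, g: True}
  {d: True, g: False}
  {g: True, d: False}


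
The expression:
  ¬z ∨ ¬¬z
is always true.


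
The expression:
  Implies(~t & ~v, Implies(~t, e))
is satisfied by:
  {t: True, v: True, e: True}
  {t: True, v: True, e: False}
  {t: True, e: True, v: False}
  {t: True, e: False, v: False}
  {v: True, e: True, t: False}
  {v: True, e: False, t: False}
  {e: True, v: False, t: False}


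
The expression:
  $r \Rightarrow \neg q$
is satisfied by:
  {q: False, r: False}
  {r: True, q: False}
  {q: True, r: False}


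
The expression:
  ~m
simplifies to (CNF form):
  ~m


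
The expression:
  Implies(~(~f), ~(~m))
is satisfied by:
  {m: True, f: False}
  {f: False, m: False}
  {f: True, m: True}


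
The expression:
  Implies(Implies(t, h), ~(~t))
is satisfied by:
  {t: True}


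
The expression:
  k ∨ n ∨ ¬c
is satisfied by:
  {n: True, k: True, c: False}
  {n: True, c: False, k: False}
  {k: True, c: False, n: False}
  {k: False, c: False, n: False}
  {n: True, k: True, c: True}
  {n: True, c: True, k: False}
  {k: True, c: True, n: False}


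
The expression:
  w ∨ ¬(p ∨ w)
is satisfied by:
  {w: True, p: False}
  {p: False, w: False}
  {p: True, w: True}


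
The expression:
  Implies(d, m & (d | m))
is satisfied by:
  {m: True, d: False}
  {d: False, m: False}
  {d: True, m: True}


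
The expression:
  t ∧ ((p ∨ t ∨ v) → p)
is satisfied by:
  {t: True, p: True}


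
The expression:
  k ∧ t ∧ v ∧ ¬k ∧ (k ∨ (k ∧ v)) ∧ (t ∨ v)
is never true.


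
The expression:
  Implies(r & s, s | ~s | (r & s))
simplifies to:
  True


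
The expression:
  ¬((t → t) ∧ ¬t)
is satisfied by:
  {t: True}


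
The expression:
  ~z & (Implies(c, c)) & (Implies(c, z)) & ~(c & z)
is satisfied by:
  {z: False, c: False}


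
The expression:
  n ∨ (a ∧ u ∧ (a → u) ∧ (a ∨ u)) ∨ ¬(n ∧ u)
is always true.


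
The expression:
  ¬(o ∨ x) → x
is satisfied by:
  {x: True, o: True}
  {x: True, o: False}
  {o: True, x: False}


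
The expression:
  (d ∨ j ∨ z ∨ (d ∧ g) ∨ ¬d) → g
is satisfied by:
  {g: True}


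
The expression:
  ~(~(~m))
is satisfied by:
  {m: False}


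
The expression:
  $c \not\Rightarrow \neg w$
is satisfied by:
  {c: True, w: True}


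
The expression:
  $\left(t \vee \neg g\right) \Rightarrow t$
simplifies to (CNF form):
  $g \vee t$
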